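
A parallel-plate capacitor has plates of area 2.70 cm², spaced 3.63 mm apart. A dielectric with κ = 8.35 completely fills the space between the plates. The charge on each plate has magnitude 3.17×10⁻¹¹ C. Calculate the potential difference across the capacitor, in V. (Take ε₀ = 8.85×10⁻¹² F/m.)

5.77 V

A = 2.70 cm² = 2.70×10⁻⁴ m².
C = κε₀A/d = 8.35 × 8.85×10⁻¹² × 2.70×10⁻⁴ / 3.63×10⁻³ = 5.50×10⁻¹² F.
V = Q/C = 3.17×10⁻¹¹ / 5.50×10⁻¹² = 5.77 V.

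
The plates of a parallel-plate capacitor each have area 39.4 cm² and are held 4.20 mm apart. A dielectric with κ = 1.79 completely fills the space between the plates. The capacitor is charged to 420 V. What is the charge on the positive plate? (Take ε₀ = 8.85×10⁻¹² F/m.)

A = 39.4 cm² = 3.94×10⁻³ m².
C = κε₀A/d = 1.79 × 8.85×10⁻¹² × 3.94×10⁻³ / 4.20×10⁻³ = 1.49×10⁻¹¹ F.
Q = CV = 1.49×10⁻¹¹ × 420 = 6.24×10⁻⁹ C.

Q ≈ 6.24 nC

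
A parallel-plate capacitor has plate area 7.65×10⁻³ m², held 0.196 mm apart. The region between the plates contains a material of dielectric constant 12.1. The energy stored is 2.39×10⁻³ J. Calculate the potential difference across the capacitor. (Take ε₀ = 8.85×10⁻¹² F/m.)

C = κε₀A/d = 12.1 × 8.85×10⁻¹² × 7.65×10⁻³ / 1.96×10⁻⁴ = 4.18×10⁻⁹ F.
V = √(2U/C) = √(2 × 2.39×10⁻³ / 4.18×10⁻⁹) = 1.07×10³ V.

V ≈ 1.07 kV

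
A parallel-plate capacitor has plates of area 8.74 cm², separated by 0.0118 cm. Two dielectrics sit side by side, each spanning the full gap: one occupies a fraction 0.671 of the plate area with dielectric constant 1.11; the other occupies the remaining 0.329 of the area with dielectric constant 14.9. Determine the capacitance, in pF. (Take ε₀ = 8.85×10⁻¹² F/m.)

A = 8.74 cm² = 8.74×10⁻⁴ m².
Side-by-side slabs ⇒ two capacitors in parallel, each spanning the full gap.
C₁ = κ₁ε₀A₁/d = 1.11 × 8.85×10⁻¹² × 5.86×10⁻⁴ / 1.18×10⁻⁴ = 4.88×10⁻¹¹ F.
C₂ = κ₂ε₀A₂/d = 14.9 × 8.85×10⁻¹² × 2.88×10⁻⁴ / 1.18×10⁻⁴ = 3.21×10⁻¹⁰ F.
C = C₁ + C₂ = 3.70×10⁻¹⁰ F.

C ≈ 370 pF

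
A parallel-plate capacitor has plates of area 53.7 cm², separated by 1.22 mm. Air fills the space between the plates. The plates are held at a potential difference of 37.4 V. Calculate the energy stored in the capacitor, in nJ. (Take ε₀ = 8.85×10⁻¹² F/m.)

U ≈ 27.2 nJ

A = 53.7 cm² = 5.37×10⁻³ m².
C = ε₀A/d = 8.85×10⁻¹² × 5.37×10⁻³ / 1.22×10⁻³ = 3.90×10⁻¹¹ F.
U = ½CV² = ½ × 3.90×10⁻¹¹ × (37.4)² = 2.72×10⁻⁸ J.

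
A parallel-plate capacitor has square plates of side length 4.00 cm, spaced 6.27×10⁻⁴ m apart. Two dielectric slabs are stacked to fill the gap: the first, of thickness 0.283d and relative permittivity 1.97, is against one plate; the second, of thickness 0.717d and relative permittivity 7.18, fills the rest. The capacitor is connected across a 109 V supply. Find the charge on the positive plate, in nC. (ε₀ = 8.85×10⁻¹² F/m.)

Q ≈ 10.1 nC

A = (4.00 cm)² = 1.60×10⁻³ m².
Stacked slabs ⇒ two capacitors in series, each with the full plate area.
C₁ = κ₁ε₀A/d₁ = 1.97 × 8.85×10⁻¹² × 1.60×10⁻³ / 1.77×10⁻⁴ = 1.57×10⁻¹⁰ F.
C₂ = κ₂ε₀A/d₂ = 7.18 × 8.85×10⁻¹² × 1.60×10⁻³ / 4.50×10⁻⁴ = 2.26×10⁻¹⁰ F.
C = (1/C₁ + 1/C₂)⁻¹ = 9.27×10⁻¹¹ F.
Q = CV = 9.27×10⁻¹¹ × 109 = 1.01×10⁻⁸ C.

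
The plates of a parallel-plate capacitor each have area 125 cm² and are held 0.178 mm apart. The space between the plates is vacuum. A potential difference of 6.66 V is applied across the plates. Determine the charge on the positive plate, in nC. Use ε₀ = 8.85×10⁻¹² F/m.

A = 125 cm² = 1.25×10⁻² m².
C = ε₀A/d = 8.85×10⁻¹² × 1.25×10⁻² / 1.78×10⁻⁴ = 6.21×10⁻¹⁰ F.
Q = CV = 6.21×10⁻¹⁰ × 6.66 = 4.14×10⁻⁹ C.

4.14 nC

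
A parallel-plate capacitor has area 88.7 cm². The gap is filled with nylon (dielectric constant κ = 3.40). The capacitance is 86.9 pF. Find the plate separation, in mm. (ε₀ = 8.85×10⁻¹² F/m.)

d ≈ 3.07 mm

A = 88.7 cm² = 8.87×10⁻³ m².
d = κε₀A/C = 3.40 × 8.85×10⁻¹² × 8.87×10⁻³ / 8.69×10⁻¹¹ = 3.07×10⁻³ m.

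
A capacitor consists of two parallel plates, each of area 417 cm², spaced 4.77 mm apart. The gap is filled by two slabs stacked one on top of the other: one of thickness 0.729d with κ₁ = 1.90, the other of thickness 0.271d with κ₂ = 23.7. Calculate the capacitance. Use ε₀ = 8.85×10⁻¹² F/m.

A = 417 cm² = 4.17×10⁻² m².
Stacked slabs ⇒ two capacitors in series, each with the full plate area.
C₁ = κ₁ε₀A/d₁ = 1.90 × 8.85×10⁻¹² × 4.17×10⁻² / 3.48×10⁻³ = 2.02×10⁻¹⁰ F.
C₂ = κ₂ε₀A/d₂ = 23.7 × 8.85×10⁻¹² × 4.17×10⁻² / 1.29×10⁻³ = 6.77×10⁻⁹ F.
C = (1/C₁ + 1/C₂)⁻¹ = 1.96×10⁻¹⁰ F.

C ≈ 196 pF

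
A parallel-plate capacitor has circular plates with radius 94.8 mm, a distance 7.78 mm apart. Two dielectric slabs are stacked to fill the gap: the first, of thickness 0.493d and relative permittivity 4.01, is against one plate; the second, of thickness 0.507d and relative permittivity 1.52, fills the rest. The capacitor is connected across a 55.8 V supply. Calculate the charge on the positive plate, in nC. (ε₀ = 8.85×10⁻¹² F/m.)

A = π(94.8 mm)² = 2.82×10⁻² m².
Stacked slabs ⇒ two capacitors in series, each with the full plate area.
C₁ = κ₁ε₀A/d₁ = 4.01 × 8.85×10⁻¹² × 2.82×10⁻² / 3.84×10⁻³ = 2.61×10⁻¹⁰ F.
C₂ = κ₂ε₀A/d₂ = 1.52 × 8.85×10⁻¹² × 2.82×10⁻² / 3.94×10⁻³ = 9.63×10⁻¹¹ F.
C = (1/C₁ + 1/C₂)⁻¹ = 7.04×10⁻¹¹ F.
Q = CV = 7.04×10⁻¹¹ × 55.8 = 3.93×10⁻⁹ C.

Q ≈ 3.93 nC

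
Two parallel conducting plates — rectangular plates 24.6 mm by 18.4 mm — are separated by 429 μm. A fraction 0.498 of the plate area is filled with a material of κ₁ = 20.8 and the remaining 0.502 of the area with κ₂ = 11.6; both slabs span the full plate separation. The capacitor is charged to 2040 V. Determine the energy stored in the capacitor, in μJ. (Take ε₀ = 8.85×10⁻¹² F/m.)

A = 24.6 × 18.4 mm² = 4.53×10⁻⁴ m².
Side-by-side slabs ⇒ two capacitors in parallel, each spanning the full gap.
C₁ = κ₁ε₀A₁/d = 20.8 × 8.85×10⁻¹² × 2.25×10⁻⁴ / 4.29×10⁻⁴ = 9.67×10⁻¹¹ F.
C₂ = κ₂ε₀A₂/d = 11.6 × 8.85×10⁻¹² × 2.27×10⁻⁴ / 4.29×10⁻⁴ = 5.44×10⁻¹¹ F.
C = C₁ + C₂ = 1.51×10⁻¹⁰ F.
U = ½CV² = ½ × 1.51×10⁻¹⁰ × (2040)² = 3.14×10⁻⁴ J.

U ≈ 314 μJ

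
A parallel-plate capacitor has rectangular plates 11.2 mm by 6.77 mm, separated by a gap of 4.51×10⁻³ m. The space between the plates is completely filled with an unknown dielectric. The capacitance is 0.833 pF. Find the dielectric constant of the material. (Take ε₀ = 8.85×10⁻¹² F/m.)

A = 11.2 × 6.77 mm² = 7.58×10⁻⁵ m².
κ = Cd/(ε₀A) = 8.33×10⁻¹³ × 4.51×10⁻³ / (8.85×10⁻¹² × 7.58×10⁻⁵) = 5.60.

5.60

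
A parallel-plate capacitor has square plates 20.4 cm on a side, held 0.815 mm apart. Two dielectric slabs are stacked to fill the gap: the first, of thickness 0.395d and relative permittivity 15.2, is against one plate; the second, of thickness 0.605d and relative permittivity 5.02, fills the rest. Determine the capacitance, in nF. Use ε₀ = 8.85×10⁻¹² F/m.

A = (20.4 cm)² = 4.16×10⁻² m².
Stacked slabs ⇒ two capacitors in series, each with the full plate area.
C₁ = κ₁ε₀A/d₁ = 15.2 × 8.85×10⁻¹² × 4.16×10⁻² / 3.22×10⁻⁴ = 1.74×10⁻⁸ F.
C₂ = κ₂ε₀A/d₂ = 5.02 × 8.85×10⁻¹² × 4.16×10⁻² / 4.93×10⁻⁴ = 3.75×10⁻⁹ F.
C = (1/C₁ + 1/C₂)⁻¹ = 3.08×10⁻⁹ F.

C ≈ 3.08 nF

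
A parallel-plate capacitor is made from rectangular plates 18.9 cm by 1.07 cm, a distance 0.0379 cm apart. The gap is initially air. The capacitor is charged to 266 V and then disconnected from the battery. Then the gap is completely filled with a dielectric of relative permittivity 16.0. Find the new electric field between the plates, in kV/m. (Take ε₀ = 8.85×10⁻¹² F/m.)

A = 18.9 × 1.07 cm² = 2.02×10⁻³ m².
Initially C₁ = ε₀A/d = 8.85×10⁻¹² × 2.02×10⁻³ / 3.79×10⁻⁴ = 4.72×10⁻¹¹ F.
E₁ = 7.02×10⁵ V/m.
Isolated ⇒ Q is held fixed. V₂ = Q/C₂ = V₁/16.0; E = V/d, so E₂/E₁ = (V₂/V₁)(d₁/d₂) = 0.0625.
E₂ = 0.0625 × 7.02×10⁵ = 4.39×10⁴ V/m.

43.9 kV/m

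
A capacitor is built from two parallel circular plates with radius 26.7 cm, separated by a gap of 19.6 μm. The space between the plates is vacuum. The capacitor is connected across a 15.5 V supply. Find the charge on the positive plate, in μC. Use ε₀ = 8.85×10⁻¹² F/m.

Q ≈ 1.57 μC

A = π(26.7 cm)² = 0.224 m².
C = ε₀A/d = 8.85×10⁻¹² × 0.224 / 1.96×10⁻⁵ = 1.01×10⁻⁷ F.
Q = CV = 1.01×10⁻⁷ × 15.5 = 1.57×10⁻⁶ C.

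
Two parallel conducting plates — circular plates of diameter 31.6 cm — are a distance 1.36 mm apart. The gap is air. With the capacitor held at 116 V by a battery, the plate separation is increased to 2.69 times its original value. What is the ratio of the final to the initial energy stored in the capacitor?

Battery connected ⇒ V is held fixed.
C₂ = 0.372 C₁ and U = ½CV², so U₂/U₁ = C₂/C₁ = 0.372.

U₂/U₁ ≈ 0.372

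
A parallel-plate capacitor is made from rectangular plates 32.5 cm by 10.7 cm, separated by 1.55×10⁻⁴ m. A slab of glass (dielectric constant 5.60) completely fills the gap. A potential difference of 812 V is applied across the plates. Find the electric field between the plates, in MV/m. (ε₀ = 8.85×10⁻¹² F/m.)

E = V/d = 812 / 1.55×10⁻⁴ = 5.24×10⁶ V/m.

5.24 MV/m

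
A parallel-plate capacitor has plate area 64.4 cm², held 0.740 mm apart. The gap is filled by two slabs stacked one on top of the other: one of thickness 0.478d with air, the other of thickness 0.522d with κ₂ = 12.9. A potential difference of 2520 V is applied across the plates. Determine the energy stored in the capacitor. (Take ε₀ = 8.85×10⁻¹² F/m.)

A = 64.4 cm² = 6.44×10⁻³ m².
Stacked slabs ⇒ two capacitors in series, each with the full plate area.
C₁ = κ₁ε₀A/d₁ = 1.00 × 8.85×10⁻¹² × 6.44×10⁻³ / 3.54×10⁻⁴ = 1.61×10⁻¹⁰ F.
C₂ = κ₂ε₀A/d₂ = 12.9 × 8.85×10⁻¹² × 6.44×10⁻³ / 3.86×10⁻⁴ = 1.90×10⁻⁹ F.
C = (1/C₁ + 1/C₂)⁻¹ = 1.49×10⁻¹⁰ F.
U = ½CV² = ½ × 1.49×10⁻¹⁰ × (2520)² = 4.72×10⁻⁴ J.

472 μJ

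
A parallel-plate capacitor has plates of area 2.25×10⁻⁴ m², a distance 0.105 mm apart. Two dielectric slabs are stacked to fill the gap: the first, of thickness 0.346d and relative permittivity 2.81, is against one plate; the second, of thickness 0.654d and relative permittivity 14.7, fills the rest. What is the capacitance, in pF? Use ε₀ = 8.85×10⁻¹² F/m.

113 pF

Stacked slabs ⇒ two capacitors in series, each with the full plate area.
C₁ = κ₁ε₀A/d₁ = 2.81 × 8.85×10⁻¹² × 2.25×10⁻⁴ / 3.63×10⁻⁵ = 1.54×10⁻¹⁰ F.
C₂ = κ₂ε₀A/d₂ = 14.7 × 8.85×10⁻¹² × 2.25×10⁻⁴ / 6.87×10⁻⁵ = 4.26×10⁻¹⁰ F.
C = (1/C₁ + 1/C₂)⁻¹ = 1.13×10⁻¹⁰ F.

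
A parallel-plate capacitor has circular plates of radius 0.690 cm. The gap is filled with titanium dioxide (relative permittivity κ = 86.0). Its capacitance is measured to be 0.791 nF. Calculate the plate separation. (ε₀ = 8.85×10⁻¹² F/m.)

d ≈ 144 μm

A = π(0.690 cm)² = 1.50×10⁻⁴ m².
d = κε₀A/C = 86.0 × 8.85×10⁻¹² × 1.50×10⁻⁴ / 7.91×10⁻¹⁰ = 1.44×10⁻⁴ m.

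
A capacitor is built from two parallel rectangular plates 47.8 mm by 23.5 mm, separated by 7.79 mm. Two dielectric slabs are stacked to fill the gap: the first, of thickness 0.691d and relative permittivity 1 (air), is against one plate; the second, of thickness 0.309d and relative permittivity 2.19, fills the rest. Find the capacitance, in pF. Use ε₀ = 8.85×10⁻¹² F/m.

C ≈ 1.53 pF

A = 47.8 × 23.5 mm² = 1.12×10⁻³ m².
Stacked slabs ⇒ two capacitors in series, each with the full plate area.
C₁ = κ₁ε₀A/d₁ = 1.00 × 8.85×10⁻¹² × 1.12×10⁻³ / 5.38×10⁻³ = 1.85×10⁻¹² F.
C₂ = κ₂ε₀A/d₂ = 2.19 × 8.85×10⁻¹² × 1.12×10⁻³ / 2.41×10⁻³ = 9.04×10⁻¹² F.
C = (1/C₁ + 1/C₂)⁻¹ = 1.53×10⁻¹² F.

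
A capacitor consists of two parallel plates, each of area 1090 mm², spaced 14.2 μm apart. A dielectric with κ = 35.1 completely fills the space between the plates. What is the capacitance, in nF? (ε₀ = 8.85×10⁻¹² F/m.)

C ≈ 23.8 nF

A = 1090 mm² = 1.09×10⁻³ m².
C = κε₀A/d = 35.1 × 8.85×10⁻¹² × 1.09×10⁻³ / 1.42×10⁻⁵ = 2.38×10⁻⁸ F.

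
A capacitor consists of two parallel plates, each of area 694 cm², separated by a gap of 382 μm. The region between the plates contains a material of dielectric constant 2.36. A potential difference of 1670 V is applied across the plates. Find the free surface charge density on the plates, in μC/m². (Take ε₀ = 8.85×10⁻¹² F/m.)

91.3 μC/m²

A = 694 cm² = 6.94×10⁻² m².
C = κε₀A/d = 2.36 × 8.85×10⁻¹² × 6.94×10⁻² / 3.82×10⁻⁴ = 3.79×10⁻⁹ F.
σ = Q/A = CV/A = 3.79×10⁻⁹ × 1670 / 6.94×10⁻² = 9.13×10⁻⁵ C/m².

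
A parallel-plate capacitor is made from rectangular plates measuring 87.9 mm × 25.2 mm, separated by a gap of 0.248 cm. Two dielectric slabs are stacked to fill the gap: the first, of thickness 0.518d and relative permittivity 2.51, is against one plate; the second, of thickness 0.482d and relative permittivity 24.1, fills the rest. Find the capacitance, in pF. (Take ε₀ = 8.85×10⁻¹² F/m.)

C ≈ 34.9 pF

A = 87.9 × 25.2 mm² = 2.22×10⁻³ m².
Stacked slabs ⇒ two capacitors in series, each with the full plate area.
C₁ = κ₁ε₀A/d₁ = 2.51 × 8.85×10⁻¹² × 2.22×10⁻³ / 1.28×10⁻³ = 3.83×10⁻¹¹ F.
C₂ = κ₂ε₀A/d₂ = 24.1 × 8.85×10⁻¹² × 2.22×10⁻³ / 1.20×10⁻³ = 3.95×10⁻¹⁰ F.
C = (1/C₁ + 1/C₂)⁻¹ = 3.49×10⁻¹¹ F.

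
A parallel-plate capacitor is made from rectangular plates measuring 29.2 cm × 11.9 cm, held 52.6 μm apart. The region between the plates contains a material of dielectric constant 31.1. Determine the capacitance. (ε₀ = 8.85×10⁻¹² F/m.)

182 nF

A = 29.2 × 11.9 cm² = 3.47×10⁻² m².
C = κε₀A/d = 31.1 × 8.85×10⁻¹² × 3.47×10⁻² / 5.26×10⁻⁵ = 1.82×10⁻⁷ F.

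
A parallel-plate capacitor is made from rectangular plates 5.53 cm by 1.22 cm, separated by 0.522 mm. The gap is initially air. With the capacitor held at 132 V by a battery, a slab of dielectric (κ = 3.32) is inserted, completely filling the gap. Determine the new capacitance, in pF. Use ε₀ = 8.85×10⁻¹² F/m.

38.0 pF

A = 5.53 × 1.22 cm² = 6.75×10⁻⁴ m².
Initially C₁ = ε₀A/d = 8.85×10⁻¹² × 6.75×10⁻⁴ / 5.22×10⁻⁴ = 1.14×10⁻¹¹ F.
C = κε₀A/d scales with κ, so C₂/C₁ = κ = 3.32.
C₂ = 3.32 × 1.14×10⁻¹¹ = 3.80×10⁻¹¹ F.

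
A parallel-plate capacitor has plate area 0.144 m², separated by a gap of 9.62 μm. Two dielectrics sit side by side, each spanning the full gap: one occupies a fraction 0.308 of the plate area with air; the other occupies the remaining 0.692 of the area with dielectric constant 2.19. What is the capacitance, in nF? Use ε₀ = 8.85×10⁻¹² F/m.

Side-by-side slabs ⇒ two capacitors in parallel, each spanning the full gap.
C₁ = κ₁ε₀A₁/d = 1.00 × 8.85×10⁻¹² × 4.44×10⁻² / 9.62×10⁻⁶ = 4.08×10⁻⁸ F.
C₂ = κ₂ε₀A₂/d = 2.19 × 8.85×10⁻¹² × 9.96×10⁻² / 9.62×10⁻⁶ = 2.01×10⁻⁷ F.
C = C₁ + C₂ = 2.42×10⁻⁷ F.

C ≈ 242 nF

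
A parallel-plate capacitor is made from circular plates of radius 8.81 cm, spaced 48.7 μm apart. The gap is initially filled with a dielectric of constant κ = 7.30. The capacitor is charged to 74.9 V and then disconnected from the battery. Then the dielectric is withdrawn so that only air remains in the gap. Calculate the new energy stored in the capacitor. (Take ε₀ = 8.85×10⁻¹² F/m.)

A = π(8.81 cm)² = 2.44×10⁻² m².
Initially C₁ = κε₀A/d = 7.30 × 8.85×10⁻¹² × 2.44×10⁻² / 4.87×10⁻⁵ = 3.23×10⁻⁸ F.
U₁ = 9.07×10⁻⁵ J.
Isolated ⇒ Q is held fixed. C₂ = 0.137 C₁ and U = Q²/(2C), so U₂/U₁ = C₁/C₂ = 7.30.
U₂ = 7.30 × 9.07×10⁻⁵ = 6.62×10⁻⁴ J.

U ≈ 0.662 mJ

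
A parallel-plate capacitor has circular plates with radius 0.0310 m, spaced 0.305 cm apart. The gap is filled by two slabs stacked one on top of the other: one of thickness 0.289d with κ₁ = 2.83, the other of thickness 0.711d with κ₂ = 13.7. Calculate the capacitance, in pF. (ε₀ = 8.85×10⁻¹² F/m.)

A = π(0.0310 m)² = 3.02×10⁻³ m².
Stacked slabs ⇒ two capacitors in series, each with the full plate area.
C₁ = κ₁ε₀A/d₁ = 2.83 × 8.85×10⁻¹² × 3.02×10⁻³ / 8.81×10⁻⁴ = 8.58×10⁻¹¹ F.
C₂ = κ₂ε₀A/d₂ = 13.7 × 8.85×10⁻¹² × 3.02×10⁻³ / 2.17×10⁻³ = 1.69×10⁻¹⁰ F.
C = (1/C₁ + 1/C₂)⁻¹ = 5.69×10⁻¹¹ F.

56.9 pF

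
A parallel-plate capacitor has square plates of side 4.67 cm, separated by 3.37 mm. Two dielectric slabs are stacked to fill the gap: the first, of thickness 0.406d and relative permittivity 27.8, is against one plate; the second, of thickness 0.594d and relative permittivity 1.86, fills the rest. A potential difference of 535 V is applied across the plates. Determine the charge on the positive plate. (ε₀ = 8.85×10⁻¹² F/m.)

Q ≈ 9.18 nC

A = (4.67 cm)² = 2.18×10⁻³ m².
Stacked slabs ⇒ two capacitors in series, each with the full plate area.
C₁ = κ₁ε₀A/d₁ = 27.8 × 8.85×10⁻¹² × 2.18×10⁻³ / 1.37×10⁻³ = 3.92×10⁻¹⁰ F.
C₂ = κ₂ε₀A/d₂ = 1.86 × 8.85×10⁻¹² × 2.18×10⁻³ / 2.00×10⁻³ = 1.79×10⁻¹¹ F.
C = (1/C₁ + 1/C₂)⁻¹ = 1.71×10⁻¹¹ F.
Q = CV = 1.71×10⁻¹¹ × 535 = 9.18×10⁻⁹ C.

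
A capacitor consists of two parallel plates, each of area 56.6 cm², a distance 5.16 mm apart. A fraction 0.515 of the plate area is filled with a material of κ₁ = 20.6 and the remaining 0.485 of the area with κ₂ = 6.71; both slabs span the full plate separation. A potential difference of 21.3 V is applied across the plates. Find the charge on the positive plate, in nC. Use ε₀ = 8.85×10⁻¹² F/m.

A = 56.6 cm² = 5.66×10⁻³ m².
Side-by-side slabs ⇒ two capacitors in parallel, each spanning the full gap.
C₁ = κ₁ε₀A₁/d = 20.6 × 8.85×10⁻¹² × 2.91×10⁻³ / 5.16×10⁻³ = 1.03×10⁻¹⁰ F.
C₂ = κ₂ε₀A₂/d = 6.71 × 8.85×10⁻¹² × 2.75×10⁻³ / 5.16×10⁻³ = 3.16×10⁻¹¹ F.
C = C₁ + C₂ = 1.35×10⁻¹⁰ F.
Q = CV = 1.35×10⁻¹⁰ × 21.3 = 2.87×10⁻⁹ C.

2.87 nC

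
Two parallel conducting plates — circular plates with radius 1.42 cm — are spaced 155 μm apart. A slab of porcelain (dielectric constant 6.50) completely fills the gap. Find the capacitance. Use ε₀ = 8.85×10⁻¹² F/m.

C ≈ 235 pF

A = π(1.42 cm)² = 6.33×10⁻⁴ m².
C = κε₀A/d = 6.50 × 8.85×10⁻¹² × 6.33×10⁻⁴ / 1.55×10⁻⁴ = 2.35×10⁻¹⁰ F.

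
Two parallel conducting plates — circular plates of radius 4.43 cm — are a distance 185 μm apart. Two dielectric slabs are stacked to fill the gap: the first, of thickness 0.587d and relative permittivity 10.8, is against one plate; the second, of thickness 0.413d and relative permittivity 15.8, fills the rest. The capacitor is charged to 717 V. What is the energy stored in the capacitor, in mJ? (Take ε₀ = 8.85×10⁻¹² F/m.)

A = π(4.43 cm)² = 6.17×10⁻³ m².
Stacked slabs ⇒ two capacitors in series, each with the full plate area.
C₁ = κ₁ε₀A/d₁ = 10.8 × 8.85×10⁻¹² × 6.17×10⁻³ / 1.09×10⁻⁴ = 5.43×10⁻⁹ F.
C₂ = κ₂ε₀A/d₂ = 15.8 × 8.85×10⁻¹² × 6.17×10⁻³ / 7.64×10⁻⁵ = 1.13×10⁻⁸ F.
C = (1/C₁ + 1/C₂)⁻¹ = 3.66×10⁻⁹ F.
U = ½CV² = ½ × 3.66×10⁻⁹ × (717)² = 9.42×10⁻⁴ J.

0.942 mJ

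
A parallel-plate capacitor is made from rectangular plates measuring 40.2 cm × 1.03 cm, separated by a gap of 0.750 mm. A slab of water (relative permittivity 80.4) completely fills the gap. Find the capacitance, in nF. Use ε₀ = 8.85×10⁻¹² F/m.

A = 40.2 × 1.03 cm² = 4.14×10⁻³ m².
C = κε₀A/d = 80.4 × 8.85×10⁻¹² × 4.14×10⁻³ / 7.50×10⁻⁴ = 3.93×10⁻⁹ F.

C ≈ 3.93 nF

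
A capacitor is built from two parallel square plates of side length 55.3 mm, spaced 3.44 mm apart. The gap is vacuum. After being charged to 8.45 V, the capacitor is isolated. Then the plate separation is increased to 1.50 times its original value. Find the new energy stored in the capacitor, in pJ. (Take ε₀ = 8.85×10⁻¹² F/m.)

A = (55.3 mm)² = 3.06×10⁻³ m².
Initially C₁ = ε₀A/d = 8.85×10⁻¹² × 3.06×10⁻³ / 3.44×10⁻³ = 7.87×10⁻¹² F.
U₁ = 2.81×10⁻¹⁰ J.
Isolated ⇒ Q is held fixed. C₂ = 0.667 C₁ and U = Q²/(2C), so U₂/U₁ = C₁/C₂ = 1.50.
U₂ = 1.50 × 2.81×10⁻¹⁰ = 4.21×10⁻¹⁰ J.

U ≈ 421 pJ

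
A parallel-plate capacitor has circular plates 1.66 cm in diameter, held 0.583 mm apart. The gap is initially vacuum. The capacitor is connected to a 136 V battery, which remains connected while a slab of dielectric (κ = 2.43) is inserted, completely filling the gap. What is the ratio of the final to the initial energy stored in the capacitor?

U₂/U₁ ≈ 2.43

Battery connected ⇒ V is held fixed.
C₂ = 2.43 C₁ and U = ½CV², so U₂/U₁ = C₂/C₁ = 2.43.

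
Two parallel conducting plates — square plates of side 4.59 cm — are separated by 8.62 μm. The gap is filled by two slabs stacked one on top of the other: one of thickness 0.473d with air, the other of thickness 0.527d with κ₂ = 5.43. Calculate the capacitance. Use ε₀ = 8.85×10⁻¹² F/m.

3.79 nF

A = (4.59 cm)² = 2.11×10⁻³ m².
Stacked slabs ⇒ two capacitors in series, each with the full plate area.
C₁ = κ₁ε₀A/d₁ = 1.00 × 8.85×10⁻¹² × 2.11×10⁻³ / 4.08×10⁻⁶ = 4.57×10⁻⁹ F.
C₂ = κ₂ε₀A/d₂ = 5.43 × 8.85×10⁻¹² × 2.11×10⁻³ / 4.54×10⁻⁶ = 2.23×10⁻⁸ F.
C = (1/C₁ + 1/C₂)⁻¹ = 3.79×10⁻⁹ F.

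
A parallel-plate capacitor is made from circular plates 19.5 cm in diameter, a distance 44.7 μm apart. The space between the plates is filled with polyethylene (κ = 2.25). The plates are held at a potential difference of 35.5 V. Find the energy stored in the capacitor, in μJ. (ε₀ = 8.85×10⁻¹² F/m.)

U ≈ 8.38 μJ

A = π(19.5/2 cm)² = 2.99×10⁻² m².
C = κε₀A/d = 2.25 × 8.85×10⁻¹² × 2.99×10⁻² / 4.47×10⁻⁵ = 1.33×10⁻⁸ F.
U = ½CV² = ½ × 1.33×10⁻⁸ × (35.5)² = 8.38×10⁻⁶ J.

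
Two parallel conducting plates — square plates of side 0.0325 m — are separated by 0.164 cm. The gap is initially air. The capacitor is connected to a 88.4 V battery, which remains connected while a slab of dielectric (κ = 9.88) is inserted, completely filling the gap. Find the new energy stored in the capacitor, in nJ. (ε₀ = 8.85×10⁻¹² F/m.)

U ≈ 220 nJ

A = (0.0325 m)² = 1.06×10⁻³ m².
Initially C₁ = ε₀A/d = 8.85×10⁻¹² × 1.06×10⁻³ / 1.64×10⁻³ = 5.70×10⁻¹² F.
U₁ = 2.23×10⁻⁸ J.
Battery connected ⇒ V is held fixed. C₂ = 9.88 C₁ and U = ½CV², so U₂/U₁ = C₂/C₁ = 9.88.
U₂ = 9.88 × 2.23×10⁻⁸ = 2.20×10⁻⁷ J.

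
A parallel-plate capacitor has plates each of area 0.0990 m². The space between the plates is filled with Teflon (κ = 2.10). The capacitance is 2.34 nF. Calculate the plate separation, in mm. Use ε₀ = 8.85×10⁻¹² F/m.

d = κε₀A/C = 2.10 × 8.85×10⁻¹² × 9.90×10⁻² / 2.34×10⁻⁹ = 7.86×10⁻⁴ m.

0.786 mm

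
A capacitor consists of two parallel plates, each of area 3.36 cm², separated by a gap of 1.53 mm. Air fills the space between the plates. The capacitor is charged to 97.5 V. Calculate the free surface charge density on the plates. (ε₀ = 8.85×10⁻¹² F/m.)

0.564 μC/m²

A = 3.36 cm² = 3.36×10⁻⁴ m².
C = ε₀A/d = 8.85×10⁻¹² × 3.36×10⁻⁴ / 1.53×10⁻³ = 1.94×10⁻¹² F.
σ = Q/A = CV/A = 1.94×10⁻¹² × 97.5 / 3.36×10⁻⁴ = 5.64×10⁻⁷ C/m².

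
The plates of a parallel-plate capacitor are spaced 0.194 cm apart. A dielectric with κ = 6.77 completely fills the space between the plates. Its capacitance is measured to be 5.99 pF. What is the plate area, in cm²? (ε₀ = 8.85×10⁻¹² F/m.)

1.94 cm²

A = Cd/(κε₀) = 5.99×10⁻¹² × 1.94×10⁻³ / (6.77 × 8.85×10⁻¹²) = 1.94×10⁻⁴ m².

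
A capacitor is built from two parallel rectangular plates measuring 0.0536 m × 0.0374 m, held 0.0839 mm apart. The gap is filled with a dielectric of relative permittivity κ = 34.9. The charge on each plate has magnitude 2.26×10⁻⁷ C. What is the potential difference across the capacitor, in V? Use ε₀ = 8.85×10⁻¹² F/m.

A = 0.0536 × 0.0374 m² = 2.00×10⁻³ m².
C = κε₀A/d = 34.9 × 8.85×10⁻¹² × 2.00×10⁻³ / 8.39×10⁻⁵ = 7.38×10⁻⁹ F.
V = Q/C = 2.26×10⁻⁷ / 7.38×10⁻⁹ = 30.6 V.

30.6 V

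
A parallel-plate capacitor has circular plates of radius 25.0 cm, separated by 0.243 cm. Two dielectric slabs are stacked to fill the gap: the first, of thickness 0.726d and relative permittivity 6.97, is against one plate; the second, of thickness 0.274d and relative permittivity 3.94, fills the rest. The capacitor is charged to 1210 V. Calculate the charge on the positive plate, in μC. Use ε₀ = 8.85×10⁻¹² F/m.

4.98 μC

A = π(25.0 cm)² = 0.196 m².
Stacked slabs ⇒ two capacitors in series, each with the full plate area.
C₁ = κ₁ε₀A/d₁ = 6.97 × 8.85×10⁻¹² × 0.196 / 1.76×10⁻³ = 6.87×10⁻⁹ F.
C₂ = κ₂ε₀A/d₂ = 3.94 × 8.85×10⁻¹² × 0.196 / 6.66×10⁻⁴ = 1.03×10⁻⁸ F.
C = (1/C₁ + 1/C₂)⁻¹ = 4.12×10⁻⁹ F.
Q = CV = 4.12×10⁻⁹ × 1210 = 4.98×10⁻⁶ C.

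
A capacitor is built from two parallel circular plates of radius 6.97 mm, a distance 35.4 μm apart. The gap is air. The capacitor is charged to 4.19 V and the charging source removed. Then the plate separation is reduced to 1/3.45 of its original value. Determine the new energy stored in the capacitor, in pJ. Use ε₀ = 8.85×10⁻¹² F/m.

97.1 pJ

A = π(6.97 mm)² = 1.53×10⁻⁴ m².
Initially C₁ = ε₀A/d = 8.85×10⁻¹² × 1.53×10⁻⁴ / 3.54×10⁻⁵ = 3.82×10⁻¹¹ F.
U₁ = 3.35×10⁻¹⁰ J.
Isolated ⇒ Q is held fixed. C₂ = 3.45 C₁ and U = Q²/(2C), so U₂/U₁ = C₁/C₂ = 0.290.
U₂ = 0.290 × 3.35×10⁻¹⁰ = 9.71×10⁻¹¹ J.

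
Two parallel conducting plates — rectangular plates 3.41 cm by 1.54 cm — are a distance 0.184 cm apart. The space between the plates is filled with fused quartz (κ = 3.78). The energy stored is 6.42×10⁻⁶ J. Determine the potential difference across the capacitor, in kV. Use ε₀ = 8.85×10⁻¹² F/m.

A = 3.41 × 1.54 cm² = 5.25×10⁻⁴ m².
C = κε₀A/d = 3.78 × 8.85×10⁻¹² × 5.25×10⁻⁴ / 1.84×10⁻³ = 9.55×10⁻¹² F.
V = √(2U/C) = √(2 × 6.42×10⁻⁶ / 9.55×10⁻¹²) = 1.16×10³ V.

1.16 kV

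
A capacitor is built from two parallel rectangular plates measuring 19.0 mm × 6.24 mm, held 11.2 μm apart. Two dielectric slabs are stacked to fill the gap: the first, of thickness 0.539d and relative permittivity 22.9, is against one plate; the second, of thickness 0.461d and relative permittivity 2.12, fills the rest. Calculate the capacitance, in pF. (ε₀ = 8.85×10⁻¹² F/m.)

A = 19.0 × 6.24 mm² = 1.19×10⁻⁴ m².
Stacked slabs ⇒ two capacitors in series, each with the full plate area.
C₁ = κ₁ε₀A/d₁ = 22.9 × 8.85×10⁻¹² × 1.19×10⁻⁴ / 6.04×10⁻⁶ = 3.98×10⁻⁹ F.
C₂ = κ₂ε₀A/d₂ = 2.12 × 8.85×10⁻¹² × 1.19×10⁻⁴ / 5.16×10⁻⁶ = 4.31×10⁻¹⁰ F.
C = (1/C₁ + 1/C₂)⁻¹ = 3.89×10⁻¹⁰ F.

389 pF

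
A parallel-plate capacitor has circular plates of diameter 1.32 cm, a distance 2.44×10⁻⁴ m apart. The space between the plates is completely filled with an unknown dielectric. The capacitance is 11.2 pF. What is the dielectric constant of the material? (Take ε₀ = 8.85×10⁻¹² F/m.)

2.26

A = π(1.32/2 cm)² = 1.37×10⁻⁴ m².
κ = Cd/(ε₀A) = 1.12×10⁻¹¹ × 2.44×10⁻⁴ / (8.85×10⁻¹² × 1.37×10⁻⁴) = 2.26.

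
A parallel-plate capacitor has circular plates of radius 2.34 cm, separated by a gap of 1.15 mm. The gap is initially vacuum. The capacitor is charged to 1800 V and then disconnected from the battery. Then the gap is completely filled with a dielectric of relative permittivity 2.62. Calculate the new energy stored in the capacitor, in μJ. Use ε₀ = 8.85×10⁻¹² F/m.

A = π(2.34 cm)² = 1.72×10⁻³ m².
Initially C₁ = ε₀A/d = 8.85×10⁻¹² × 1.72×10⁻³ / 1.15×10⁻³ = 1.32×10⁻¹¹ F.
U₁ = 2.14×10⁻⁵ J.
Isolated ⇒ Q is held fixed. C₂ = 2.62 C₁ and U = Q²/(2C), so U₂/U₁ = C₁/C₂ = 0.382.
U₂ = 0.382 × 2.14×10⁻⁵ = 8.19×10⁻⁶ J.

8.19 μJ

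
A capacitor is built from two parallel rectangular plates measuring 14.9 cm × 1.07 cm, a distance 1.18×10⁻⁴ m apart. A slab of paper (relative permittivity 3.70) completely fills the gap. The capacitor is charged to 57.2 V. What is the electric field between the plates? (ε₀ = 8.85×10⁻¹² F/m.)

E ≈ 485 V/mm

E = V/d = 57.2 / 1.18×10⁻⁴ = 4.85×10⁵ V/m.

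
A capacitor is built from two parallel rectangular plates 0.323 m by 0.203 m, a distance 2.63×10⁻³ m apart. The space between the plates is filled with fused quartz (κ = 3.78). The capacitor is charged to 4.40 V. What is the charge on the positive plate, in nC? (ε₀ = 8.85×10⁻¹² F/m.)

A = 0.323 × 0.203 m² = 6.56×10⁻² m².
C = κε₀A/d = 3.78 × 8.85×10⁻¹² × 6.56×10⁻² / 2.63×10⁻³ = 8.34×10⁻¹⁰ F.
Q = CV = 8.34×10⁻¹⁰ × 4.40 = 3.67×10⁻⁹ C.

3.67 nC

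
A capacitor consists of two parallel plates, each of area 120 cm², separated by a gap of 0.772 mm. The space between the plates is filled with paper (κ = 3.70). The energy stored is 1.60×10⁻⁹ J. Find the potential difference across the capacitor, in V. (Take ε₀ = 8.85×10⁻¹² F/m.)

2.51 V

A = 120 cm² = 1.20×10⁻² m².
C = κε₀A/d = 3.70 × 8.85×10⁻¹² × 1.20×10⁻² / 7.72×10⁻⁴ = 5.09×10⁻¹⁰ F.
V = √(2U/C) = √(2 × 1.60×10⁻⁹ / 5.09×10⁻¹⁰) = 2.51 V.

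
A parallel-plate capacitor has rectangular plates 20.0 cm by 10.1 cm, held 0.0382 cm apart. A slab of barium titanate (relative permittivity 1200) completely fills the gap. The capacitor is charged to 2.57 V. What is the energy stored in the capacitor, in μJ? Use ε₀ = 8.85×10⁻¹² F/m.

1.85 μJ

A = 20.0 × 10.1 cm² = 2.02×10⁻² m².
C = κε₀A/d = 1200 × 8.85×10⁻¹² × 2.02×10⁻² / 3.82×10⁻⁴ = 5.62×10⁻⁷ F.
U = ½CV² = ½ × 5.62×10⁻⁷ × (2.57)² = 1.85×10⁻⁶ J.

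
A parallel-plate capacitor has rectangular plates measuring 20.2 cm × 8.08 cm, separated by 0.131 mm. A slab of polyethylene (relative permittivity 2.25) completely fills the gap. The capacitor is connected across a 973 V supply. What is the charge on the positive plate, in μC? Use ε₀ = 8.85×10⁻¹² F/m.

2.41 μC

A = 20.2 × 8.08 cm² = 1.63×10⁻² m².
C = κε₀A/d = 2.25 × 8.85×10⁻¹² × 1.63×10⁻² / 1.31×10⁻⁴ = 2.48×10⁻⁹ F.
Q = CV = 2.48×10⁻⁹ × 973 = 2.41×10⁻⁶ C.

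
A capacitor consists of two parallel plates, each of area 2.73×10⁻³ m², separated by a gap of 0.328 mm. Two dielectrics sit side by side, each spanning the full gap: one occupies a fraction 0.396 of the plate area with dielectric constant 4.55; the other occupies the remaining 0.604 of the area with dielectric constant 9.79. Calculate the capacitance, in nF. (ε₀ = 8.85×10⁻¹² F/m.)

Side-by-side slabs ⇒ two capacitors in parallel, each spanning the full gap.
C₁ = κ₁ε₀A₁/d = 4.55 × 8.85×10⁻¹² × 1.08×10⁻³ / 3.28×10⁻⁴ = 1.33×10⁻¹⁰ F.
C₂ = κ₂ε₀A₂/d = 9.79 × 8.85×10⁻¹² × 1.65×10⁻³ / 3.28×10⁻⁴ = 4.36×10⁻¹⁰ F.
C = C₁ + C₂ = 5.68×10⁻¹⁰ F.

C ≈ 0.568 nF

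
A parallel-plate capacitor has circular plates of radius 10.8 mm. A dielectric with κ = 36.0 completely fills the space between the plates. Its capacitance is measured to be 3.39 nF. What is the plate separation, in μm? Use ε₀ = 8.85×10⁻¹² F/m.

d ≈ 34.4 μm

A = π(10.8 mm)² = 3.66×10⁻⁴ m².
d = κε₀A/C = 36.0 × 8.85×10⁻¹² × 3.66×10⁻⁴ / 3.39×10⁻⁹ = 3.44×10⁻⁵ m.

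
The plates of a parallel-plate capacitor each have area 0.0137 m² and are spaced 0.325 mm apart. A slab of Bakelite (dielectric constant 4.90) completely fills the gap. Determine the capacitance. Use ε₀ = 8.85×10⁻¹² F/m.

C = κε₀A/d = 4.90 × 8.85×10⁻¹² × 1.37×10⁻² / 3.25×10⁻⁴ = 1.83×10⁻⁹ F.

C ≈ 1.83 nF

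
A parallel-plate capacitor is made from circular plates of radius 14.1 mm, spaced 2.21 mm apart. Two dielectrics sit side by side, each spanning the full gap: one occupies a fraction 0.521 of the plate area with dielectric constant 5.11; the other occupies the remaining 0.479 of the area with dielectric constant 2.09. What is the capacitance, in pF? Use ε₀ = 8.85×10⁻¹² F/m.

A = π(14.1 mm)² = 6.25×10⁻⁴ m².
Side-by-side slabs ⇒ two capacitors in parallel, each spanning the full gap.
C₁ = κ₁ε₀A₁/d = 5.11 × 8.85×10⁻¹² × 3.25×10⁻⁴ / 2.21×10⁻³ = 6.66×10⁻¹² F.
C₂ = κ₂ε₀A₂/d = 2.09 × 8.85×10⁻¹² × 2.99×10⁻⁴ / 2.21×10⁻³ = 2.50×10⁻¹² F.
C = C₁ + C₂ = 9.16×10⁻¹² F.

9.16 pF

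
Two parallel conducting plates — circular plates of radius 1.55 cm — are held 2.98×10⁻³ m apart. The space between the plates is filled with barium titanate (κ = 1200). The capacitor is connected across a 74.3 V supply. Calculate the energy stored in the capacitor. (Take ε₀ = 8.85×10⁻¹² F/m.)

A = π(1.55 cm)² = 7.55×10⁻⁴ m².
C = κε₀A/d = 1200 × 8.85×10⁻¹² × 7.55×10⁻⁴ / 2.98×10⁻³ = 2.69×10⁻⁹ F.
U = ½CV² = ½ × 2.69×10⁻⁹ × (74.3)² = 7.42×10⁻⁶ J.

7.42 μJ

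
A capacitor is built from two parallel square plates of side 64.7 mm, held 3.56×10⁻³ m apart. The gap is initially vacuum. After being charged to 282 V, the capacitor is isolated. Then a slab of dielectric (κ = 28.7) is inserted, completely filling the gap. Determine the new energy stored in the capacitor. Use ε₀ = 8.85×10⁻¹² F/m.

U ≈ 14.4 nJ

A = (64.7 mm)² = 4.19×10⁻³ m².
Initially C₁ = ε₀A/d = 8.85×10⁻¹² × 4.19×10⁻³ / 3.56×10⁻³ = 1.04×10⁻¹¹ F.
U₁ = 4.14×10⁻⁷ J.
Isolated ⇒ Q is held fixed. C₂ = 28.7 C₁ and U = Q²/(2C), so U₂/U₁ = C₁/C₂ = 0.0348.
U₂ = 0.0348 × 4.14×10⁻⁷ = 1.44×10⁻⁸ J.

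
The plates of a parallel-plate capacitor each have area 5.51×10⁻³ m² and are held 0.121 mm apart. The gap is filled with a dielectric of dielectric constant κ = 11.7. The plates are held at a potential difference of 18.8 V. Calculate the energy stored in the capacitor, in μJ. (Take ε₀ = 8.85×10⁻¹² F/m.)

C = κε₀A/d = 11.7 × 8.85×10⁻¹² × 5.51×10⁻³ / 1.21×10⁻⁴ = 4.72×10⁻⁹ F.
U = ½CV² = ½ × 4.72×10⁻⁹ × (18.8)² = 8.33×10⁻⁷ J.

U ≈ 0.833 μJ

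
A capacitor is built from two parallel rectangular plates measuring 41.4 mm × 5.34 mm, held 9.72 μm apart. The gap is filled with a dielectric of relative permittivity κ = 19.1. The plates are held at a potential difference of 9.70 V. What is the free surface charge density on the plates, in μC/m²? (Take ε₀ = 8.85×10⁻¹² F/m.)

σ ≈ 169 μC/m²

A = 41.4 × 5.34 mm² = 2.21×10⁻⁴ m².
C = κε₀A/d = 19.1 × 8.85×10⁻¹² × 2.21×10⁻⁴ / 9.72×10⁻⁶ = 3.84×10⁻⁹ F.
σ = Q/A = CV/A = 3.84×10⁻⁹ × 9.70 / 2.21×10⁻⁴ = 1.69×10⁻⁴ C/m².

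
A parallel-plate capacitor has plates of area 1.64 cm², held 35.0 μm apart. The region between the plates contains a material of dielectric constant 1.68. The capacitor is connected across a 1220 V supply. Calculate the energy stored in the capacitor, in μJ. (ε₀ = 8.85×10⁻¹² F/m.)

51.8 μJ

A = 1.64 cm² = 1.64×10⁻⁴ m².
C = κε₀A/d = 1.68 × 8.85×10⁻¹² × 1.64×10⁻⁴ / 3.50×10⁻⁵ = 6.97×10⁻¹¹ F.
U = ½CV² = ½ × 6.97×10⁻¹¹ × (1220)² = 5.18×10⁻⁵ J.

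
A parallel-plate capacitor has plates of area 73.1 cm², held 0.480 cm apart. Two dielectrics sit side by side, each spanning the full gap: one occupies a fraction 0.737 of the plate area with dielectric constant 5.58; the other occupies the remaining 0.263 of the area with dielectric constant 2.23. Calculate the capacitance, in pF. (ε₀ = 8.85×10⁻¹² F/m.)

A = 73.1 cm² = 7.31×10⁻³ m².
Side-by-side slabs ⇒ two capacitors in parallel, each spanning the full gap.
C₁ = κ₁ε₀A₁/d = 5.58 × 8.85×10⁻¹² × 5.39×10⁻³ / 4.80×10⁻³ = 5.54×10⁻¹¹ F.
C₂ = κ₂ε₀A₂/d = 2.23 × 8.85×10⁻¹² × 1.92×10⁻³ / 4.80×10⁻³ = 7.90×10⁻¹² F.
C = C₁ + C₂ = 6.33×10⁻¹¹ F.

63.3 pF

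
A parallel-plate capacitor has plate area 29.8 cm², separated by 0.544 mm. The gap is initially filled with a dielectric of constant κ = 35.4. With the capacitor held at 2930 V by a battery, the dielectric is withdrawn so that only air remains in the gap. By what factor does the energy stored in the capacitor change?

Battery connected ⇒ V is held fixed.
C₂ = 0.0282 C₁ and U = ½CV², so U₂/U₁ = C₂/C₁ = 0.0282.

U₂/U₁ ≈ 0.0282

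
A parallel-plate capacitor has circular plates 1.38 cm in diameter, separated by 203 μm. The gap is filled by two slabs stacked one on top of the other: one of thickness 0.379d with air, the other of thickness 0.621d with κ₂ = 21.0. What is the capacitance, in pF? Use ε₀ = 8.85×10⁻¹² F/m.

16.0 pF

A = π(1.38/2 cm)² = 1.50×10⁻⁴ m².
Stacked slabs ⇒ two capacitors in series, each with the full plate area.
C₁ = κ₁ε₀A/d₁ = 1.00 × 8.85×10⁻¹² × 1.50×10⁻⁴ / 7.69×10⁻⁵ = 1.72×10⁻¹¹ F.
C₂ = κ₂ε₀A/d₂ = 21.0 × 8.85×10⁻¹² × 1.50×10⁻⁴ / 1.26×10⁻⁴ = 2.21×10⁻¹⁰ F.
C = (1/C₁ + 1/C₂)⁻¹ = 1.60×10⁻¹¹ F.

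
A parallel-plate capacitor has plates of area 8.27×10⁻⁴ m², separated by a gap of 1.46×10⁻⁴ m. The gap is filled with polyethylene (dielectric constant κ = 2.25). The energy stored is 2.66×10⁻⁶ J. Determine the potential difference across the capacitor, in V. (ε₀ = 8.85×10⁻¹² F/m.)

C = κε₀A/d = 2.25 × 8.85×10⁻¹² × 8.27×10⁻⁴ / 1.46×10⁻⁴ = 1.13×10⁻¹⁰ F.
V = √(2U/C) = √(2 × 2.66×10⁻⁶ / 1.13×10⁻¹⁰) = 2.17×10² V.

217 V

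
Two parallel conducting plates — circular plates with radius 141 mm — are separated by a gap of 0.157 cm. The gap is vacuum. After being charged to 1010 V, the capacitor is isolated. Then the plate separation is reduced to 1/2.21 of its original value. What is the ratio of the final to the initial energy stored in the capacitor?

Isolated ⇒ Q is held fixed.
C₂ = 2.21 C₁ and U = Q²/(2C), so U₂/U₁ = C₁/C₂ = 0.452.

0.452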